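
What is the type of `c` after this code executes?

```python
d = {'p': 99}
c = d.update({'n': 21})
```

dict.update() returns None

NoneType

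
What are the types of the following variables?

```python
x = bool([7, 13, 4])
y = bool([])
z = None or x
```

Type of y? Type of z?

bool() returns bool; None or <bool> returns the bool

bool, bool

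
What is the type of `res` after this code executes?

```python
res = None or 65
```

'or' with None returns the other value (65, int)

int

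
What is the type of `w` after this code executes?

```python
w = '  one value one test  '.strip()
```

str.strip() returns str

str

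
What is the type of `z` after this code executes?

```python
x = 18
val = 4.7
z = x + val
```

int + float returns float (18 + 4.7 = 22.7)

float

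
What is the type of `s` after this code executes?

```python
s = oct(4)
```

oct() returns str representation

str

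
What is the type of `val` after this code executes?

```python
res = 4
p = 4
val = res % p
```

int % int returns int (4 % 4 = 0)

int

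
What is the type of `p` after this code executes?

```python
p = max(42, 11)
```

max() of ints returns int

int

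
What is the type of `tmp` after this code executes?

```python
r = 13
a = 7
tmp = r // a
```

int // int returns int (13 // 7 = 1)

int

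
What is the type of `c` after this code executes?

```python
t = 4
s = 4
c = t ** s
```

int ** positive int returns int (4 ** 4 = 256)

int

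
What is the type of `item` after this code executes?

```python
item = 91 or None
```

'or' returns first truthy value (91, int)

int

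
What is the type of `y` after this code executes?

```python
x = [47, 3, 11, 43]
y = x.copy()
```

list.copy() returns list

list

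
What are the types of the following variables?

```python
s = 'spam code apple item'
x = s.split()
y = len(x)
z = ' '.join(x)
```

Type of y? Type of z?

len() returns int; str.join() returns str

int, str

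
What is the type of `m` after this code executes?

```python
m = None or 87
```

'or' with None returns the other value (87, int)

int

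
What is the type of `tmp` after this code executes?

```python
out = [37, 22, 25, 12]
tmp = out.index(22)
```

list.index() returns int

int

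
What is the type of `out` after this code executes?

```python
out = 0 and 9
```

'and' returns the first falsy value (0, which is int)

int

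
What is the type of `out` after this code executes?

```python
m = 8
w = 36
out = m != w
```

Comparison operators return bool

bool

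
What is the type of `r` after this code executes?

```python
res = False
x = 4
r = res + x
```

bool + int returns int (False is 0, so 0 + 4 = 4)

int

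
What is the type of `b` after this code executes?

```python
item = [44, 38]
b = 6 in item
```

'in' operator returns bool

bool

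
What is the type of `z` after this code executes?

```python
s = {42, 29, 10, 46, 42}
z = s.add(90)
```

set.add() returns None (mutates in place)

NoneType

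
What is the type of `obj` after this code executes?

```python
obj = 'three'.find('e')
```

str.find() returns int (index, or -1)

int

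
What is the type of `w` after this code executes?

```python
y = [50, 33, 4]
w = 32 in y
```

'in' operator returns bool

bool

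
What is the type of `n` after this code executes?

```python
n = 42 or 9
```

'or' returns the first truthy value (42, which is int)

int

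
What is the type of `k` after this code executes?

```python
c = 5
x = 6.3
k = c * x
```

int * float returns float (5 * 6.3 = 31.5)

float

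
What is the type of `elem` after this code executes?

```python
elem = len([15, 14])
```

len() always returns int

int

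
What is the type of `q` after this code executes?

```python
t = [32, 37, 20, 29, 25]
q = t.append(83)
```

list.append() returns None (mutates in place)

NoneType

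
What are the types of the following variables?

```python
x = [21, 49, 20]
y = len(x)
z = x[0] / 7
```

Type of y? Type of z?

len() returns int; int / int returns float

int, float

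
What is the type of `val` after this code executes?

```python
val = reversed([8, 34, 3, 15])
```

reversed() on a list returns a list_reverseiterator

list_reverseiterator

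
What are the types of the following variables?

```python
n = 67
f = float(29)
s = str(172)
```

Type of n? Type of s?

n is int; s is str

int, str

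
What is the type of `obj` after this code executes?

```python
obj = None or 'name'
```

'or' with None returns the other value ('name', str)

str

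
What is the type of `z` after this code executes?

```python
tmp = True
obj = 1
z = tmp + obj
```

bool + int returns int (True is 1, so 1 + 1 = 2)

int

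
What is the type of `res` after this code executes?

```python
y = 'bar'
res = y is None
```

'is' comparison returns bool

bool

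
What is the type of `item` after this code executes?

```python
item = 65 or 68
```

'or' returns the first truthy value (65, which is int)

int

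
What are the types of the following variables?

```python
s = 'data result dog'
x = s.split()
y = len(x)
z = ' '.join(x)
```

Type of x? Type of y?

str.split() returns list; len() returns int

list, int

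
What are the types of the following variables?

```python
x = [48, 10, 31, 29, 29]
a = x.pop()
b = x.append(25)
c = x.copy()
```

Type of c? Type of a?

list.copy() returns list; list.pop() returns the element (int)

list, int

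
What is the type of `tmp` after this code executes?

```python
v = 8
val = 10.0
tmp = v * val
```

int * float returns float (8 * 10.0 = 80.0)

float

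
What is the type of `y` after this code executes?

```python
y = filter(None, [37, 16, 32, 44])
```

filter() returns a filter iterator object

filter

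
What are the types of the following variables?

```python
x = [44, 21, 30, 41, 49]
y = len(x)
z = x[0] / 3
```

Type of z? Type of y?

int / int returns float; len() returns int

float, int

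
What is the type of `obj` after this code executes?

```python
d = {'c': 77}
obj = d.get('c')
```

dict.get() returns the value (int) when key is found

int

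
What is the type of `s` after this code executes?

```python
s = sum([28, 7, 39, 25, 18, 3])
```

sum() of ints returns int

int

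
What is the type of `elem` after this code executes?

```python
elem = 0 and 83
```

'and' returns the first falsy value (0, which is int)

int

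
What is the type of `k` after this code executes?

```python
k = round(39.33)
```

round() with no ndigits arg returns int

int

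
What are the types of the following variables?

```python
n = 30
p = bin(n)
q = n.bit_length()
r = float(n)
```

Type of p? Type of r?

bin() returns str; float() returns float

str, float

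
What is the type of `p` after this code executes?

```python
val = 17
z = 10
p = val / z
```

int / int always returns float in Python 3 (17 / 10 = 1.7)

float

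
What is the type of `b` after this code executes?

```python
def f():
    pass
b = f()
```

A function with no return statement returns None

NoneType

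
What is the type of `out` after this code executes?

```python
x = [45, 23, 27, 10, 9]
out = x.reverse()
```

list.reverse() returns None

NoneType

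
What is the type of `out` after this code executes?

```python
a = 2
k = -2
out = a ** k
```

int ** negative int returns float

float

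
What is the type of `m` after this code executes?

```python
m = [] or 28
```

'or' returns first truthy value (28, which is int)

int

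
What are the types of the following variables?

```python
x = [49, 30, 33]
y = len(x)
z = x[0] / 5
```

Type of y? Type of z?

len() returns int; int / int returns float

int, float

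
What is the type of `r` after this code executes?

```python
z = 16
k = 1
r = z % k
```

int % int returns int (16 % 1 = 0)

int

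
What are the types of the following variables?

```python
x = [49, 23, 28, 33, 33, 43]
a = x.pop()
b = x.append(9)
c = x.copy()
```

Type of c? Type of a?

list.copy() returns list; list.pop() returns the element (int)

list, int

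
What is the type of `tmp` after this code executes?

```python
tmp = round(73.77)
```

round() with no ndigits arg returns int

int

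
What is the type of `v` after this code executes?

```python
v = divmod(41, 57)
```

divmod() returns a tuple (quotient, remainder)

tuple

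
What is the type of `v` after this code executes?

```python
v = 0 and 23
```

'and' returns the first falsy value (0, which is int)

int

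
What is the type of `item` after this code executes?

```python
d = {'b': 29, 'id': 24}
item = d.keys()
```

.keys() returns a dict_keys view object

dict_keys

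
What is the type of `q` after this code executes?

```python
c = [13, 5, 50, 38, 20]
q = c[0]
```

Indexing a list of ints returns int (c[0] = 13)

int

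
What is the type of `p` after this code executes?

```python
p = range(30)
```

range() returns a range object

range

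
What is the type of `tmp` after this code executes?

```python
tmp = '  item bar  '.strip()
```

str.strip() returns str

str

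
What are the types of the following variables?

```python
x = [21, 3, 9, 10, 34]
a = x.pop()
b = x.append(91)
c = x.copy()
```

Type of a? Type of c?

list.pop() returns the element (int); list.copy() returns list

int, list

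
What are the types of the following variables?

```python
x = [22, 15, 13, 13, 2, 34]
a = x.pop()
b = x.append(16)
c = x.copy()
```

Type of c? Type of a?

list.copy() returns list; list.pop() returns the element (int)

list, int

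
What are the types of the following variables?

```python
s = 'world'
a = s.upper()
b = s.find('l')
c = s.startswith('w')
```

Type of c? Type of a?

str.startswith() returns bool; str.upper() returns str

bool, str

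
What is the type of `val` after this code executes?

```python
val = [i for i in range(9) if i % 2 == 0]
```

A list comprehension [...] produces a list

list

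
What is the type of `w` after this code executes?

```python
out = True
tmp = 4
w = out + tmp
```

bool + int returns int (True is 1, so 1 + 4 = 5)

int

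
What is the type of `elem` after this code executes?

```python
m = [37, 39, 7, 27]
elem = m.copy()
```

list.copy() returns list

list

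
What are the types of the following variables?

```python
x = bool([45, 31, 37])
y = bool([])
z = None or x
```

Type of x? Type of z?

bool() returns bool; None or <bool> returns the bool

bool, bool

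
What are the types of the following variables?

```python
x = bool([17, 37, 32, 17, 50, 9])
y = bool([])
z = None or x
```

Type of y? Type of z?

bool() returns bool; None or <bool> returns the bool

bool, bool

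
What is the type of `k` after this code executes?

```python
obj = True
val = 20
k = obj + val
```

bool + int returns int (True is 1, so 1 + 20 = 21)

int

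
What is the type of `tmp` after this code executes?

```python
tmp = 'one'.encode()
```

str.encode() returns bytes

bytes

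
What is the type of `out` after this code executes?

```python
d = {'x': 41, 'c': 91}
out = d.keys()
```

.keys() returns a dict_keys view object

dict_keys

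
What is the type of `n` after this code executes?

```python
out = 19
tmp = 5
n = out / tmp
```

int / int always returns float in Python 3 (19 / 5 = 3.8)

float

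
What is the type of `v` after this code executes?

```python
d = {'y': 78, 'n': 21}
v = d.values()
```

.values() returns a dict_values view object

dict_values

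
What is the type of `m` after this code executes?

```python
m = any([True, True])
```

any() returns bool

bool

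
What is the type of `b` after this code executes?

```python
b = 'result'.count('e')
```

str.count() returns int

int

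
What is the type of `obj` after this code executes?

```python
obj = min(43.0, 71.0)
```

min() of floats returns float

float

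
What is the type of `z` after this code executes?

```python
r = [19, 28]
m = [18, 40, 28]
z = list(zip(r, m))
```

list(zip(...)) returns a list of tuples

list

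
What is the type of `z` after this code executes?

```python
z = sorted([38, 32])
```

sorted() always returns list

list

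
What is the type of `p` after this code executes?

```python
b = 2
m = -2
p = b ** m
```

int ** negative int returns float

float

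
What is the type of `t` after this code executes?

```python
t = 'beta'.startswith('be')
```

str.startswith() returns bool

bool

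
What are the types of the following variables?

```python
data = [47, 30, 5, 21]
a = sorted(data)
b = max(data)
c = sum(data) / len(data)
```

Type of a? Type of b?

sorted() returns list; max of ints returns int

list, int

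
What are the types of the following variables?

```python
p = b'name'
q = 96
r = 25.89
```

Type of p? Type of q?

p is bytes; q is int

bytes, int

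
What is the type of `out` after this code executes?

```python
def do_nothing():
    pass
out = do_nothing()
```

A function with no return statement returns None

NoneType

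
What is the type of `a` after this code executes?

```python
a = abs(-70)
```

abs() of int returns int

int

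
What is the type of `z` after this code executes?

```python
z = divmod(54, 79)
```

divmod() returns a tuple (quotient, remainder)

tuple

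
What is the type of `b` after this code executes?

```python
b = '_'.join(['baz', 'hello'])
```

str.join() returns str

str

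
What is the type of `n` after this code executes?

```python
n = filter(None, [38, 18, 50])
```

filter() returns a filter iterator object

filter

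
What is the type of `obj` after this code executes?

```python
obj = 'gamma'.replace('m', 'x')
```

str.replace() returns str

str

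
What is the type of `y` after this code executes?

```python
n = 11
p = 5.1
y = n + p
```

int + float returns float (11 + 5.1 = 16.1)

float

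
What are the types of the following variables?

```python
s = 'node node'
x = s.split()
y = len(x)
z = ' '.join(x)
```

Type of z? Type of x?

str.join() returns str; str.split() returns list

str, list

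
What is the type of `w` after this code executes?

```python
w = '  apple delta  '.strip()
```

str.strip() returns str

str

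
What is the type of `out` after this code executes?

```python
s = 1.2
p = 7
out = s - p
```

float - int returns float (1.2 - 7 = -5.8)

float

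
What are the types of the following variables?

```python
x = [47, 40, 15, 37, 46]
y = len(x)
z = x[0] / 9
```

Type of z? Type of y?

int / int returns float; len() returns int

float, int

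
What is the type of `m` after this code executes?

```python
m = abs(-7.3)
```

abs() of float returns float

float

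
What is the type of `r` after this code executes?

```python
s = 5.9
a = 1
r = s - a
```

float - int returns float (5.9 - 1 = 4.9)

float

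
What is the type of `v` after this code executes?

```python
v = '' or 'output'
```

'or' returns first truthy value ('output', which is str)

str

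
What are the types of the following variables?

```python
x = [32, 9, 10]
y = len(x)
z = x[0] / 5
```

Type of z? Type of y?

int / int returns float; len() returns int

float, int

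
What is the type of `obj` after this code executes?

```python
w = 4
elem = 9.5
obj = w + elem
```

int + float returns float (4 + 9.5 = 13.5)

float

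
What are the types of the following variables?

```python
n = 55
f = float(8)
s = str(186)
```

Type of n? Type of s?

n is int; s is str

int, str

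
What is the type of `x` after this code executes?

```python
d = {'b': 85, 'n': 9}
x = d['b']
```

Accessing dict[str, int] with key 'b' returns int value 85

int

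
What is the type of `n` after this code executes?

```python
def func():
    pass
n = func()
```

A function with no return statement returns None

NoneType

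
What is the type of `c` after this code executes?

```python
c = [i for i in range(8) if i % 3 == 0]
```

A list comprehension [...] produces a list

list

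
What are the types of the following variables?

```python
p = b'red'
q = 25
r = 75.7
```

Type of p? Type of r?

p is bytes; r is float

bytes, float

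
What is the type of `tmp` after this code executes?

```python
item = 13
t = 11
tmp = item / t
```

int / int always returns float in Python 3 (13 / 11 = 1.18182)

float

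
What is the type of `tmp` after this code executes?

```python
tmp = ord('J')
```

ord() returns int (Unicode code point)

int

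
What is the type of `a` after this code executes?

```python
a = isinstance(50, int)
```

isinstance() returns bool

bool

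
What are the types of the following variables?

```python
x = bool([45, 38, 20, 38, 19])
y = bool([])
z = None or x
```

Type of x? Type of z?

bool() returns bool; None or <bool> returns the bool

bool, bool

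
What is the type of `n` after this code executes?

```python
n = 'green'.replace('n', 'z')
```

str.replace() returns str

str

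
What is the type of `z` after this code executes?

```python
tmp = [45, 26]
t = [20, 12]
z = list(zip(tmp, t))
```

list(zip(...)) returns a list of tuples

list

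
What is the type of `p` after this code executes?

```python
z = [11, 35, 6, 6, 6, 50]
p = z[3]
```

Indexing a list of ints returns int (z[3] = 6)

int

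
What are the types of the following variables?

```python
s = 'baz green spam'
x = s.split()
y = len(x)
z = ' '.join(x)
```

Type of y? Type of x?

len() returns int; str.split() returns list

int, list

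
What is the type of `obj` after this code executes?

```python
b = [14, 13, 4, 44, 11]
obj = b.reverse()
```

list.reverse() returns None

NoneType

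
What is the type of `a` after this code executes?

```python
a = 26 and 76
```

'and' returns the last value when all truthy (76, which is int)

int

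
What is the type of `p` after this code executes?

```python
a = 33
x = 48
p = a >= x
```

Comparison operators return bool

bool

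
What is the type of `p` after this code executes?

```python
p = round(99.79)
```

round() with no ndigits arg returns int

int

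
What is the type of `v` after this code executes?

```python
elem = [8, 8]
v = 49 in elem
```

'in' operator returns bool

bool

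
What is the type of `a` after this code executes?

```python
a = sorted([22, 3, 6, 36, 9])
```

sorted() always returns list

list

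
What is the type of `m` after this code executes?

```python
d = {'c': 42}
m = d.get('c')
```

dict.get() returns the value (int) when key is found

int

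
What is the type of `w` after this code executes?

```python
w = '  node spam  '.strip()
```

str.strip() returns str

str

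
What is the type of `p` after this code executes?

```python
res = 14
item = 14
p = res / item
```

int / int always returns float in Python 3 (14 / 14 = 1)

float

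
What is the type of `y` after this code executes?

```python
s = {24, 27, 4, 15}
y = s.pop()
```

Popping from a set of ints returns int

int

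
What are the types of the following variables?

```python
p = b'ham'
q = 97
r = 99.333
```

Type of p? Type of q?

p is bytes; q is int

bytes, int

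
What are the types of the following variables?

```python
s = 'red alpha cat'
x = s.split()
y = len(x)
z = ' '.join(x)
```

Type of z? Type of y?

str.join() returns str; len() returns int

str, int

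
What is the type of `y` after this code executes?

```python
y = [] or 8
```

'or' returns first truthy value (8, which is int)

int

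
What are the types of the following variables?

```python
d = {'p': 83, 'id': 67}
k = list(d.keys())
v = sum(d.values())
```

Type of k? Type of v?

list(...) returns list; sum of int values returns int

list, int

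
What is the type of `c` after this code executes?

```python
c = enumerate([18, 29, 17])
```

enumerate() returns an enumerate iterator object

enumerate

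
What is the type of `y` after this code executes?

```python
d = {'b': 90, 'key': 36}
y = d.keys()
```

.keys() returns a dict_keys view object

dict_keys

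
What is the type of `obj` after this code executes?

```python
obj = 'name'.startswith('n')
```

str.startswith() returns bool

bool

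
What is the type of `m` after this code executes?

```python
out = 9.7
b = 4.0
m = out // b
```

float // float returns float (floor division preserves float type)

float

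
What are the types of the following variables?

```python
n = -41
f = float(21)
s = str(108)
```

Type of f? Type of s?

f is float; s is str

float, str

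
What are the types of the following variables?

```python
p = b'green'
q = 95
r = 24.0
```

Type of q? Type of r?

q is int; r is float

int, float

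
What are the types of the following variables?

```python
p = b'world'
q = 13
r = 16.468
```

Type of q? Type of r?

q is int; r is float

int, float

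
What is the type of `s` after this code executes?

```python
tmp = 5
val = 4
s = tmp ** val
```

int ** positive int returns int (5 ** 4 = 625)

int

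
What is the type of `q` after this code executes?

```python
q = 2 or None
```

'or' returns first truthy value (2, int)

int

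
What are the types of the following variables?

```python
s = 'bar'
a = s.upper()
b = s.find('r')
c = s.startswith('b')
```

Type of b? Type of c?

str.find() returns int; str.startswith() returns bool

int, bool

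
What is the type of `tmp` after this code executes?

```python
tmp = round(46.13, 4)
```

round() with ndigits arg returns float

float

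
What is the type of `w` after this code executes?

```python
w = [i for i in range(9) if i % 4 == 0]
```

A list comprehension [...] produces a list

list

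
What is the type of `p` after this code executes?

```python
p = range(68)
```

range() returns a range object

range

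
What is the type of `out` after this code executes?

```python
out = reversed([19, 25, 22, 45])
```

reversed() on a list returns a list_reverseiterator

list_reverseiterator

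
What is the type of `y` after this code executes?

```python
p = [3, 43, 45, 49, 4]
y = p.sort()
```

list.sort() returns None (sorts in place)

NoneType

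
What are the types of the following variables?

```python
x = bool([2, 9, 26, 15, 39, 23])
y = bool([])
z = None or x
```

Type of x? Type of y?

bool() returns bool; bool() returns bool

bool, bool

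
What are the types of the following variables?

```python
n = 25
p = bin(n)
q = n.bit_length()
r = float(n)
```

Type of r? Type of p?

float() returns float; bin() returns str

float, str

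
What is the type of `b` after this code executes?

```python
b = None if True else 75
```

Ternary: condition is True, if branch (None) taken → NoneType

NoneType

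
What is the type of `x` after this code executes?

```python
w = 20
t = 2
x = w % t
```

int % int returns int (20 % 2 = 0)

int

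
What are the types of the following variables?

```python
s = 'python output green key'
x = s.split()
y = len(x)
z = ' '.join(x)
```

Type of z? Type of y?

str.join() returns str; len() returns int

str, int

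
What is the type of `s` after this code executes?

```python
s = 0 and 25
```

'and' returns the first falsy value (0, which is int)

int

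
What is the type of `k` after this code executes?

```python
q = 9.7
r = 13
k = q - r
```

float - int returns float (9.7 - 13 = -3.3)

float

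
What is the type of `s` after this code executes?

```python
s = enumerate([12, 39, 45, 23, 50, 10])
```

enumerate() returns an enumerate iterator object

enumerate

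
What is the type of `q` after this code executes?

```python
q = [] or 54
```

'or' returns first truthy value (54, which is int)

int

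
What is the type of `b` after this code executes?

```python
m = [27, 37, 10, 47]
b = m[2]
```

Indexing a list of ints returns int (m[2] = 10)

int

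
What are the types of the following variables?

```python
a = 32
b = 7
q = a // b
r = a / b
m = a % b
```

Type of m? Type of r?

int % int returns int; int / int returns float

int, float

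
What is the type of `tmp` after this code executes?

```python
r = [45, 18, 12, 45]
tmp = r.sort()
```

list.sort() returns None (sorts in place)

NoneType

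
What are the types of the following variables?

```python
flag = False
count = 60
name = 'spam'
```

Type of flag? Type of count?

flag is bool; count is int

bool, int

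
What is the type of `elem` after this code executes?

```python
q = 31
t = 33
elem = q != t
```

Comparison operators return bool

bool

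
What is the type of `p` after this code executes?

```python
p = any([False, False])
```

any() returns bool

bool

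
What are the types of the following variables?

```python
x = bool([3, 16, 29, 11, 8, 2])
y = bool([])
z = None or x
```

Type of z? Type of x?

None or <bool> returns the bool; bool() returns bool

bool, bool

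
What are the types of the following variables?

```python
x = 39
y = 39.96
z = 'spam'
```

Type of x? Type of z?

x is int; z is str

int, str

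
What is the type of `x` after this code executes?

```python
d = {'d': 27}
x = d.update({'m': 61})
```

dict.update() returns None

NoneType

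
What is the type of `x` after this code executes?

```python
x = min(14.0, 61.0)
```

min() of floats returns float

float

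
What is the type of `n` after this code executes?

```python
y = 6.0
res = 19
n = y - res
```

float - int returns float (6.0 - 19 = -13.0)

float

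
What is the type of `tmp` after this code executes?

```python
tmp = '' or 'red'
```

'or' returns first truthy value ('red', which is str)

str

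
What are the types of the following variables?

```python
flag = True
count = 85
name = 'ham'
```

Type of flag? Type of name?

flag is bool; name is str

bool, str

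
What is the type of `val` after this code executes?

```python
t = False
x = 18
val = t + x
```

bool + int returns int (False is 0, so 0 + 18 = 18)

int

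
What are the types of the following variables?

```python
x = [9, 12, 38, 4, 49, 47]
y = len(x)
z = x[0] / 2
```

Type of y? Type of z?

len() returns int; int / int returns float

int, float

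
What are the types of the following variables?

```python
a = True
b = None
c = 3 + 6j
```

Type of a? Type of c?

a is bool; c is complex

bool, complex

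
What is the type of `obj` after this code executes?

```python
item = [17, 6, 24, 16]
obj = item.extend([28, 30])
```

list.extend() returns None

NoneType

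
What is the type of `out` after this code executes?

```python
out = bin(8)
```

bin() returns str representation

str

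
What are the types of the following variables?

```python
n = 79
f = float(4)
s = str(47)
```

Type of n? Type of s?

n is int; s is str

int, str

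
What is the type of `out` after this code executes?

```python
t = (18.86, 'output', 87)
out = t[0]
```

Index 0 of tuple is 18.86 which is float

float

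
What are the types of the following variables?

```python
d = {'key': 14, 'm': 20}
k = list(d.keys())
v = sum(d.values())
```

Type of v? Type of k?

sum of int values returns int; list(...) returns list

int, list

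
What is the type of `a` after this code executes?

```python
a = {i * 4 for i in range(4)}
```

A set comprehension {expr for x in iterable} produces a set

set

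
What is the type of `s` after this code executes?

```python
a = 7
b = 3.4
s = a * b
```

int * float returns float (7 * 3.4 = 23.8)

float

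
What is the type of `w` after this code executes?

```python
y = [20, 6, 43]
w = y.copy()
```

list.copy() returns list

list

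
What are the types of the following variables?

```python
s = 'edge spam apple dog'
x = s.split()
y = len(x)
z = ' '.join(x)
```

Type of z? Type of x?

str.join() returns str; str.split() returns list

str, list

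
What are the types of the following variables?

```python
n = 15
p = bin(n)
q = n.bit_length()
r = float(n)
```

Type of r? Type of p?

float() returns float; bin() returns str

float, str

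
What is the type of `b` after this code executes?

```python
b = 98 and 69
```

'and' returns the last value when all truthy (69, which is int)

int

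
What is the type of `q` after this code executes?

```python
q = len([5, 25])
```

len() always returns int

int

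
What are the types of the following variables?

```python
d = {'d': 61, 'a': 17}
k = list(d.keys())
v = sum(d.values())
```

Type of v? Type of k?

sum of int values returns int; list(...) returns list

int, list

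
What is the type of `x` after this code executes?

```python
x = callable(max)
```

callable() returns bool

bool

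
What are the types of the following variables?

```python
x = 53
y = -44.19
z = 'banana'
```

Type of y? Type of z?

y is float; z is str

float, str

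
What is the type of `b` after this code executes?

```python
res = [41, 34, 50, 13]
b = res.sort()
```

list.sort() returns None (sorts in place)

NoneType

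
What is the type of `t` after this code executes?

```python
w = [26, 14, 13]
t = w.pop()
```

list.pop() returns the popped element (int here)

int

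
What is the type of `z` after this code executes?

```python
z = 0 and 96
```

'and' returns the first falsy value (0, which is int)

int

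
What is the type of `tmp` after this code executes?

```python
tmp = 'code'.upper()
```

str.upper() returns str

str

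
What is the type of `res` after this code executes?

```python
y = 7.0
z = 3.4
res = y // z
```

float // float returns float (floor division preserves float type)

float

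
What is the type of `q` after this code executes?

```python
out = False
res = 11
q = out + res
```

bool + int returns int (False is 0, so 0 + 11 = 11)

int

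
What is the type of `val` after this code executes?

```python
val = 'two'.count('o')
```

str.count() returns int

int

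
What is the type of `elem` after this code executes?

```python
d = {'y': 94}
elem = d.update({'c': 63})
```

dict.update() returns None

NoneType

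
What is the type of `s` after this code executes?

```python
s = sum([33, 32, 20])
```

sum() of ints returns int

int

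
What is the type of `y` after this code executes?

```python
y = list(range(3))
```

list(range(...)) returns list

list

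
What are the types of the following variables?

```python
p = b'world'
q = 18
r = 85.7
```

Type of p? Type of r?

p is bytes; r is float

bytes, float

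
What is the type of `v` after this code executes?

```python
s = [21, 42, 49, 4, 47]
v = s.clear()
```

list.clear() returns None

NoneType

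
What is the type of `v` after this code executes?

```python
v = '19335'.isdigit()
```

str.isdigit() returns bool

bool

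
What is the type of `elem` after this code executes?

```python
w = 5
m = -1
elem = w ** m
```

int ** negative int returns float

float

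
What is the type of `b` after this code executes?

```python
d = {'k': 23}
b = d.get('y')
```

dict.get() returns None when key 'y' is not found and no default given

NoneType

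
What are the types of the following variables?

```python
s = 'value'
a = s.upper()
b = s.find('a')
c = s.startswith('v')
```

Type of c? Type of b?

str.startswith() returns bool; str.find() returns int

bool, int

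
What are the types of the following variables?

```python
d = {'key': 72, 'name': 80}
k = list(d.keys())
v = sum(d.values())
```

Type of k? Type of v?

list(...) returns list; sum of int values returns int

list, int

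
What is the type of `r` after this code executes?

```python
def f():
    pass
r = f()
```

A function with no return statement returns None

NoneType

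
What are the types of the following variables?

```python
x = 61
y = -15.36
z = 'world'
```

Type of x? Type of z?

x is int; z is str

int, str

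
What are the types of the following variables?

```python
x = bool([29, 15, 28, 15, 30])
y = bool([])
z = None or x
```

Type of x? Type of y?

bool() returns bool; bool() returns bool

bool, bool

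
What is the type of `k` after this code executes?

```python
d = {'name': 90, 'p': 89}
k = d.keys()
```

.keys() returns a dict_keys view object

dict_keys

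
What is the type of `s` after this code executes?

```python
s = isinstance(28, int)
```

isinstance() returns bool

bool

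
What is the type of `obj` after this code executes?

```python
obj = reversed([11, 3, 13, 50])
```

reversed() on a list returns a list_reverseiterator

list_reverseiterator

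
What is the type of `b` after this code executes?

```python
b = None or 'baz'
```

'or' with None returns the other value ('baz', str)

str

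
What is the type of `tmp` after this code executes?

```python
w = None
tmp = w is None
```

'is' comparison returns bool

bool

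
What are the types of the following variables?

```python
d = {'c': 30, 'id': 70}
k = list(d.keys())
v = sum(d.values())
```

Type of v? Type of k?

sum of int values returns int; list(...) returns list

int, list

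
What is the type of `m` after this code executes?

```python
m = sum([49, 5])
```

sum() of ints returns int

int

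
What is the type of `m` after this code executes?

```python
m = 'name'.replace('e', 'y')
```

str.replace() returns str

str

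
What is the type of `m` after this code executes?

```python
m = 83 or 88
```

'or' returns the first truthy value (83, which is int)

int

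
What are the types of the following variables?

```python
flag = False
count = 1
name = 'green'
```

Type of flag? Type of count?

flag is bool; count is int

bool, int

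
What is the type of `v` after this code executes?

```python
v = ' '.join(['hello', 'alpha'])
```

str.join() returns str

str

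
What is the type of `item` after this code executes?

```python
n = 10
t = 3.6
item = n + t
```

int + float returns float (10 + 3.6 = 13.6)

float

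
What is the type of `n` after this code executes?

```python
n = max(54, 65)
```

max() of ints returns int

int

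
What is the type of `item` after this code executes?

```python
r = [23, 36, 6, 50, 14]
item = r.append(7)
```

list.append() returns None (mutates in place)

NoneType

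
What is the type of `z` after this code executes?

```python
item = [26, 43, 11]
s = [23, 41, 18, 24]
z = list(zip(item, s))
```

list(zip(...)) returns a list of tuples

list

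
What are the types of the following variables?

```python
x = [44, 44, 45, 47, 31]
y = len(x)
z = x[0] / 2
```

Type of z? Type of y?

int / int returns float; len() returns int

float, int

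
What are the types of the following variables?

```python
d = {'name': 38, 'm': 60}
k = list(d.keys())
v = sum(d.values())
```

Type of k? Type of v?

list(...) returns list; sum of int values returns int

list, int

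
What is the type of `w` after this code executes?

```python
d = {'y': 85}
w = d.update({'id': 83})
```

dict.update() returns None

NoneType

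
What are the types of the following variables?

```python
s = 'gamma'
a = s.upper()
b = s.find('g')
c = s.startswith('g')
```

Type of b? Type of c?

str.find() returns int; str.startswith() returns bool

int, bool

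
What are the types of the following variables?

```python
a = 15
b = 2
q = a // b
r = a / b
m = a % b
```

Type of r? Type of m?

int / int returns float; int % int returns int

float, int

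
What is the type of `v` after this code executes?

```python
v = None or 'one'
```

'or' with None returns the other value ('one', str)

str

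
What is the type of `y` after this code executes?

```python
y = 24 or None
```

'or' returns first truthy value (24, int)

int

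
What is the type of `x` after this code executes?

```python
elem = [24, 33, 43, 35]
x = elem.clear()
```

list.clear() returns None

NoneType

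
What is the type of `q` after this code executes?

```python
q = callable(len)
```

callable() returns bool

bool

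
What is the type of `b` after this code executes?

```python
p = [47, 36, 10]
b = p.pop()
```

list.pop() returns the popped element (int here)

int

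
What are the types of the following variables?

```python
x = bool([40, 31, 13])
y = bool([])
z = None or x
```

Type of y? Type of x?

bool() returns bool; bool() returns bool

bool, bool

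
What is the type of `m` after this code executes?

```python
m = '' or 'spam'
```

'or' returns first truthy value ('spam', which is str)

str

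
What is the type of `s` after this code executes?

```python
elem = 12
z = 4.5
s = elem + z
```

int + float returns float (12 + 4.5 = 16.5)

float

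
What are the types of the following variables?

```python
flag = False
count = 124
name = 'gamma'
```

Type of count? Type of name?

count is int; name is str

int, str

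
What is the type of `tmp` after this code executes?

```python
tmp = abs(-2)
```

abs() of int returns int

int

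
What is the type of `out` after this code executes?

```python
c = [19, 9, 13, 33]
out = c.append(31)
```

list.append() returns None (mutates in place)

NoneType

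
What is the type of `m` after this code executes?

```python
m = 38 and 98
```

'and' returns the last value when all truthy (98, which is int)

int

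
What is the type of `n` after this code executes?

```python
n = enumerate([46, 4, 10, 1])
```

enumerate() returns an enumerate iterator object

enumerate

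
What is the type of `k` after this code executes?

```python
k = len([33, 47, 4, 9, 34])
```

len() always returns int

int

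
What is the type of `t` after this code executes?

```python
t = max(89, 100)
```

max() of ints returns int

int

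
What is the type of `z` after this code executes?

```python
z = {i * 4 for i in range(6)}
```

A set comprehension {expr for x in iterable} produces a set

set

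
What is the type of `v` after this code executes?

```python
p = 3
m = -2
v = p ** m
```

int ** negative int returns float

float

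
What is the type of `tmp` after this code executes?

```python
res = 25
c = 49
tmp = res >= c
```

Comparison operators return bool

bool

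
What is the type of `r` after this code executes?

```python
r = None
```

None has type NoneType

NoneType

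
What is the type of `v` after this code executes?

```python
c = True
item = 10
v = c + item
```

bool + int returns int (True is 1, so 1 + 10 = 11)

int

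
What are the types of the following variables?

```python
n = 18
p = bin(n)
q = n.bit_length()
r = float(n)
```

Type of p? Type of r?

bin() returns str; float() returns float

str, float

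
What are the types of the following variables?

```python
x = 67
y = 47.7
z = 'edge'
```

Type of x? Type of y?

x is int; y is float

int, float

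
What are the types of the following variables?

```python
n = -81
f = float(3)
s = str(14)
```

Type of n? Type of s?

n is int; s is str

int, str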